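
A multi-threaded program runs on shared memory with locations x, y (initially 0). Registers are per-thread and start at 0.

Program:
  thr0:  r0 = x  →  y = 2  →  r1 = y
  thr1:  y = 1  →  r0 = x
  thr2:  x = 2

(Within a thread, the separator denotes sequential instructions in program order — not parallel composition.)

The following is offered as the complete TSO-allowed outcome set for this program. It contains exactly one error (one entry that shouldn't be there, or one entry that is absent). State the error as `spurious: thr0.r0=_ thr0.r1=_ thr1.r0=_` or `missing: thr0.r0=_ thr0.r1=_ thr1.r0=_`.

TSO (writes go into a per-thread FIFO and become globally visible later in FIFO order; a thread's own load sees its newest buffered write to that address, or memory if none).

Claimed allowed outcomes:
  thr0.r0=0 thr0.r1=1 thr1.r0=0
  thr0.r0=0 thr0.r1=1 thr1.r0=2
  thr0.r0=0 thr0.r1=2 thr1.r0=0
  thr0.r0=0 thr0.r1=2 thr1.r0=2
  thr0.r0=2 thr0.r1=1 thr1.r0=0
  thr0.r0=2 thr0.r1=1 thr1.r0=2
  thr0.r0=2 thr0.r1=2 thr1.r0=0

missing: thr0.r0=2 thr0.r1=2 thr1.r0=2

outcome vector order: (thr0.r0,thr0.r1,thr1.r0)
TSO (8): (0,1,0), (0,1,2), (0,2,0), (0,2,2), (2,1,0), (2,1,2), (2,2,0), (2,2,2)
TSO∖claimed = {(2,2,2)}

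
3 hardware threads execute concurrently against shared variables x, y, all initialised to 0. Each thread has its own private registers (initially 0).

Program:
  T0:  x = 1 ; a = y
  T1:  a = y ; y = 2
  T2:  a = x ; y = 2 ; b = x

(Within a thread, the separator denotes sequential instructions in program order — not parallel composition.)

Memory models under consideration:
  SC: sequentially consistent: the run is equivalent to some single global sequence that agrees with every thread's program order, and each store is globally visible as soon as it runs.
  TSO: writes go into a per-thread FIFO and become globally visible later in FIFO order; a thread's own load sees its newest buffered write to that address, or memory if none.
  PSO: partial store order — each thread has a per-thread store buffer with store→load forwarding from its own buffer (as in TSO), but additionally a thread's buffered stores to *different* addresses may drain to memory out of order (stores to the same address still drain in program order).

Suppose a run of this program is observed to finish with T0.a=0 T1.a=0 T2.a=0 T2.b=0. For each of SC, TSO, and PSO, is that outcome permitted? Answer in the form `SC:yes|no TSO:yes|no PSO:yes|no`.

outcome vector order: (T0.a,T1.a,T2.a,T2.b)
SC (10): <0 0 0 1> <0 0 1 1> <0 2 0 1> <0 2 1 1> <2 0 0 0> <2 0 0 1> <2 0 1 1> <2 2 0 0> <2 2 0 1> <2 2 1 1>
TSO (12): <0 0 0 0> <0 0 0 1> <0 0 1 1> <0 2 0 0> <0 2 0 1> <0 2 1 1> <2 0 0 0> <2 0 0 1> <2 0 1 1> <2 2 0 0> <2 2 0 1> <2 2 1 1>
PSO (12): <0 0 0 0> <0 0 0 1> <0 0 1 1> <0 2 0 0> <0 2 0 1> <0 2 1 1> <2 0 0 0> <2 0 0 1> <2 0 1 1> <2 2 0 0> <2 2 0 1> <2 2 1 1>
target <0 0 0 0> ∈ {TSO,PSO}

SC:no TSO:yes PSO:yes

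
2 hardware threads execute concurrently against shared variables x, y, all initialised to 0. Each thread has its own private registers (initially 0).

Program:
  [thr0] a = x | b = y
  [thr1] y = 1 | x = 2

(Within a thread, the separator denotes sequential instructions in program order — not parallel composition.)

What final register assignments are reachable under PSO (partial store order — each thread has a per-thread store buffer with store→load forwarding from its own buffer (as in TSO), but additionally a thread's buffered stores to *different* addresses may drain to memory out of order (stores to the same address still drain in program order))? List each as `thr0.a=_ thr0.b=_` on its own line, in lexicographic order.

thr0.a=0 thr0.b=0
thr0.a=0 thr0.b=1
thr0.a=2 thr0.b=0
thr0.a=2 thr0.b=1

outcome vector order: (thr0.a,thr0.b)
|PSO outcomes| = 4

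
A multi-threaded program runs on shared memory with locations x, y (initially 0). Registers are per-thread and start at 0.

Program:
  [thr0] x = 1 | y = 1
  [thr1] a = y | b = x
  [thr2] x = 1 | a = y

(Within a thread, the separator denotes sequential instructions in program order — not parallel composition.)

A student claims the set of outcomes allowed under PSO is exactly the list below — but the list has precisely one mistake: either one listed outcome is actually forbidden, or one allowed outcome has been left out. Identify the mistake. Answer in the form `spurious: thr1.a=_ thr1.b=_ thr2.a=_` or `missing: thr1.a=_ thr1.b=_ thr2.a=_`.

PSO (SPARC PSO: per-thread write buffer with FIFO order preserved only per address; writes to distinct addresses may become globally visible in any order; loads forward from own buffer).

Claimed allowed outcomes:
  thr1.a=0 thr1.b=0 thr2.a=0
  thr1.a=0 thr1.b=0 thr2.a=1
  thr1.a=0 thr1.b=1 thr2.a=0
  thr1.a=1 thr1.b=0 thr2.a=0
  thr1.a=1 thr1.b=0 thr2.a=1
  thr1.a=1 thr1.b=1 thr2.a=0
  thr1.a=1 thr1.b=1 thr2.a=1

missing: thr1.a=0 thr1.b=1 thr2.a=1

outcome vector order: (thr1.a,thr1.b,thr2.a)
PSO (8): (0,0,0) (0,0,1) (0,1,0) (0,1,1) (1,0,0) (1,0,1) (1,1,0) (1,1,1)
PSO∖claimed = {(0,1,1)}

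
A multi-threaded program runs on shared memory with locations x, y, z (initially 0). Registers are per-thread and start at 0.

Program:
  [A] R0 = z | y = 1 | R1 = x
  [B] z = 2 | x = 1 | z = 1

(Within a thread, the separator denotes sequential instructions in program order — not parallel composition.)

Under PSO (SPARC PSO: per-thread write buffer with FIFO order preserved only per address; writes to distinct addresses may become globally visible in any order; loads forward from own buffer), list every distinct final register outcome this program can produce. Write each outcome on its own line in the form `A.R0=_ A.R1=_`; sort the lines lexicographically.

outcome vector order: (A.R0,A.R1)
|PSO outcomes| = 6

A.R0=0 A.R1=0
A.R0=0 A.R1=1
A.R0=1 A.R1=0
A.R0=1 A.R1=1
A.R0=2 A.R1=0
A.R0=2 A.R1=1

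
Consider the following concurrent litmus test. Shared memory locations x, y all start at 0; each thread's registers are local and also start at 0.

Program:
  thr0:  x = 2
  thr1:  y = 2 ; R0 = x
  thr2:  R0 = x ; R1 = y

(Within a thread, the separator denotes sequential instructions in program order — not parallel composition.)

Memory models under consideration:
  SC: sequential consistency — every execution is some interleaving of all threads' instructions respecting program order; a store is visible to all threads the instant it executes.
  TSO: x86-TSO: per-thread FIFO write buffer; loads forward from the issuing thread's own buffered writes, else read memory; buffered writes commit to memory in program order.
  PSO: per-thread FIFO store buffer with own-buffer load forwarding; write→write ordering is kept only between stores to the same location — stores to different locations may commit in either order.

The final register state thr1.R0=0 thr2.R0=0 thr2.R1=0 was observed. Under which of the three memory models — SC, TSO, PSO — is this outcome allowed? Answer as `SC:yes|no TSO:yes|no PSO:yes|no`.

SC:yes TSO:yes PSO:yes

outcome vector order: (thr1.R0,thr2.R0,thr2.R1)
under SC → 000; 002; 022; 200; 202; 220; 222
under TSO → 000; 002; 020; 022; 200; 202; 220; 222
under PSO → 000; 002; 020; 022; 200; 202; 220; 222
target 000 ∈ {SC,TSO,PSO}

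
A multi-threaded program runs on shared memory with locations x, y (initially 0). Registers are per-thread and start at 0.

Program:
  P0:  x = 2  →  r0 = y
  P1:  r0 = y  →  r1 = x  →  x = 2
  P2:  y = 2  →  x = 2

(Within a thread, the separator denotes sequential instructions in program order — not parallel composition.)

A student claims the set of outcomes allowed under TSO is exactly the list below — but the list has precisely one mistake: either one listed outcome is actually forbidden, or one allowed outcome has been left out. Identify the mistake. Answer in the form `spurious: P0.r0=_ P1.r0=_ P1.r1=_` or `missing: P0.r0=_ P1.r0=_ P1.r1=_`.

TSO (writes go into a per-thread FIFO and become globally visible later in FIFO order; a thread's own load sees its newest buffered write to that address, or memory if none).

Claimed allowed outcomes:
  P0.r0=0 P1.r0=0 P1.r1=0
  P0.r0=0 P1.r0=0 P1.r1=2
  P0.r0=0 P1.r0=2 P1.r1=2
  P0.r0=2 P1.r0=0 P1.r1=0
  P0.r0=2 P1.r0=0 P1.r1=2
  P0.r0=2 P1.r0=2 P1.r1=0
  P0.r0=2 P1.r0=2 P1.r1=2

missing: P0.r0=0 P1.r0=2 P1.r1=0

outcome vector order: (P0.r0,P1.r0,P1.r1)
[TSO] allowed = {<0 0 0>; <0 0 2>; <0 2 0>; <0 2 2>; <2 0 0>; <2 0 2>; <2 2 0>; <2 2 2>}
TSO∖claimed = {<0 2 0>}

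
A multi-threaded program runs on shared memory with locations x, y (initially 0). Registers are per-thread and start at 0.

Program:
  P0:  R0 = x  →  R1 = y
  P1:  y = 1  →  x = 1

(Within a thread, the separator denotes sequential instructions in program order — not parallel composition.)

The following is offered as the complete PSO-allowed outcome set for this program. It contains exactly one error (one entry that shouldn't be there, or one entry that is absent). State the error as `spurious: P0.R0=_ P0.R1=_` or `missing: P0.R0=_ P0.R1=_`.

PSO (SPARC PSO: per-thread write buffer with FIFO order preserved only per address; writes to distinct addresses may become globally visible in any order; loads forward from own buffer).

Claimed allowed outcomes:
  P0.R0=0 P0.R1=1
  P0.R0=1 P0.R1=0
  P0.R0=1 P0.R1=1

outcome vector order: (P0.R0,P0.R1)
PSO (4): 0/0 0/1 1/0 1/1
PSO∖claimed = {0/0}

missing: P0.R0=0 P0.R1=0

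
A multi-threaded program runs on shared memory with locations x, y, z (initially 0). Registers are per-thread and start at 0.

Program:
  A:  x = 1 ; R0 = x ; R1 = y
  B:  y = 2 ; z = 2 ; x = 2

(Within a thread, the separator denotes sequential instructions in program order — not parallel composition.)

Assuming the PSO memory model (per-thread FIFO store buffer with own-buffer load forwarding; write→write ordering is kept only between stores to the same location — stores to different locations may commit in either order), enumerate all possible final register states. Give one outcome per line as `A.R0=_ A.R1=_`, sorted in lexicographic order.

A.R0=1 A.R1=0
A.R0=1 A.R1=2
A.R0=2 A.R1=0
A.R0=2 A.R1=2

outcome vector order: (A.R0,A.R1)
|PSO outcomes| = 4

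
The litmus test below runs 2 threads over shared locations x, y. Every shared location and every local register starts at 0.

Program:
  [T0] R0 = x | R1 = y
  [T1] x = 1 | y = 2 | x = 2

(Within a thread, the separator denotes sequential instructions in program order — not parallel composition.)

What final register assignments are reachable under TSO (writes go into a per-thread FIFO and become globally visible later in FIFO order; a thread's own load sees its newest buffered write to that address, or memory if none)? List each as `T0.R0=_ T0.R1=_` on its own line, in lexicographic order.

T0.R0=0 T0.R1=0
T0.R0=0 T0.R1=2
T0.R0=1 T0.R1=0
T0.R0=1 T0.R1=2
T0.R0=2 T0.R1=2

outcome vector order: (T0.R0,T0.R1)
|TSO outcomes| = 5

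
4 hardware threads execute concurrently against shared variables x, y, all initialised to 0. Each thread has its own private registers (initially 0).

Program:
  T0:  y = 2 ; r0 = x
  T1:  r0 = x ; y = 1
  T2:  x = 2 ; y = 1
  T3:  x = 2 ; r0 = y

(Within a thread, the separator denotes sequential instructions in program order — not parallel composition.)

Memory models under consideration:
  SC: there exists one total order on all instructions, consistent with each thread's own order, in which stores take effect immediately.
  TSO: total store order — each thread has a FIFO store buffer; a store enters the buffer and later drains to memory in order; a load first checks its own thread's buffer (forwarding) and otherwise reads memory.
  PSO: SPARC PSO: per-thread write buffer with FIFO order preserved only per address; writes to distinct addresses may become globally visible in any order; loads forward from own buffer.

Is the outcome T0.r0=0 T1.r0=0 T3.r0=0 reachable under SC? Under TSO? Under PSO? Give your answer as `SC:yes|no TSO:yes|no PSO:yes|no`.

SC:no TSO:yes PSO:yes

outcome vector order: (T0.r0,T1.r0,T3.r0)
SC (10): 0/0/1; 0/0/2; 0/2/1; 0/2/2; 2/0/0; 2/0/1; 2/0/2; 2/2/0; 2/2/1; 2/2/2
TSO (12): 0/0/0; 0/0/1; 0/0/2; 0/2/0; 0/2/1; 0/2/2; 2/0/0; 2/0/1; 2/0/2; 2/2/0; 2/2/1; 2/2/2
PSO (12): 0/0/0; 0/0/1; 0/0/2; 0/2/0; 0/2/1; 0/2/2; 2/0/0; 2/0/1; 2/0/2; 2/2/0; 2/2/1; 2/2/2
target 0/0/0 ∈ {TSO,PSO}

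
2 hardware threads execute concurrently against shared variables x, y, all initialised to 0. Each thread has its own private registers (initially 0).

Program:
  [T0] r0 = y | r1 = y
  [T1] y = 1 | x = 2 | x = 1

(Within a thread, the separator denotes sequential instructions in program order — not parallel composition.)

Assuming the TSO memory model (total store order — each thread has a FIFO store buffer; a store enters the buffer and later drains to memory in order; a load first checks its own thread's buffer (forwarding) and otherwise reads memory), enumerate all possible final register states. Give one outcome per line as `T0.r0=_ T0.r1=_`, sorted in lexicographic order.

T0.r0=0 T0.r1=0
T0.r0=0 T0.r1=1
T0.r0=1 T0.r1=1

outcome vector order: (T0.r0,T0.r1)
|TSO outcomes| = 3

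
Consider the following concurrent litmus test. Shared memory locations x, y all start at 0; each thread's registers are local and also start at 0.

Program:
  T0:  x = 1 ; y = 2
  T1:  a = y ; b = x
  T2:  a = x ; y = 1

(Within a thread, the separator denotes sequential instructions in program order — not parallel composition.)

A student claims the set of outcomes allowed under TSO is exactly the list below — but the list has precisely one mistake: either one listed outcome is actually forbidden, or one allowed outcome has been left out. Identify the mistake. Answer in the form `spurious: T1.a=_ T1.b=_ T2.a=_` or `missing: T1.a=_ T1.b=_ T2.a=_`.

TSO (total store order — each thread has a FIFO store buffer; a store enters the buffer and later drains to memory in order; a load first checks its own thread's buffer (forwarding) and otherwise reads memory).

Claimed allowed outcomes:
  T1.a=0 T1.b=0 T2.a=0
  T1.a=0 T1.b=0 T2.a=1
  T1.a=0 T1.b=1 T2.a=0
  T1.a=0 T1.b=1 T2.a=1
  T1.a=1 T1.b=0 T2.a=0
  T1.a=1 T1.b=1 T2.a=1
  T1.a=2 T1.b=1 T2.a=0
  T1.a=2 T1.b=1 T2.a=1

outcome vector order: (T1.a,T1.b,T2.a)
[TSO] allowed = {(0,0,0) (0,0,1) (0,1,0) (0,1,1) (1,0,0) (1,1,0) (1,1,1) (2,1,0) (2,1,1)}
TSO∖claimed = {(1,1,0)}

missing: T1.a=1 T1.b=1 T2.a=0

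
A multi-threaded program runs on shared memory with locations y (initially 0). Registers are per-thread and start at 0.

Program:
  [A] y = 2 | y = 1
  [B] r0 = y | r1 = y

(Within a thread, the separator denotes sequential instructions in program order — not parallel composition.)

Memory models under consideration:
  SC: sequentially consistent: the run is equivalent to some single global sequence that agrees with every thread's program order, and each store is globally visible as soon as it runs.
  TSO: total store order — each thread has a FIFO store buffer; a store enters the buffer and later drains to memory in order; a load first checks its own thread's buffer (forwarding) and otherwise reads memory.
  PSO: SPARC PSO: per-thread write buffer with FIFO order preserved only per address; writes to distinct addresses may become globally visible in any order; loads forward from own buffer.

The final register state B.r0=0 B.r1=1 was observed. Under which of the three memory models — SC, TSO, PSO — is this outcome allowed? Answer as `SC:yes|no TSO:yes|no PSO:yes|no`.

outcome vector order: (B.r0,B.r1)
[SC] allowed = {0/0 0/1 0/2 1/1 2/1 2/2}
[TSO] allowed = {0/0 0/1 0/2 1/1 2/1 2/2}
[PSO] allowed = {0/0 0/1 0/2 1/1 2/1 2/2}
target 0/1 ∈ {SC,TSO,PSO}

SC:yes TSO:yes PSO:yes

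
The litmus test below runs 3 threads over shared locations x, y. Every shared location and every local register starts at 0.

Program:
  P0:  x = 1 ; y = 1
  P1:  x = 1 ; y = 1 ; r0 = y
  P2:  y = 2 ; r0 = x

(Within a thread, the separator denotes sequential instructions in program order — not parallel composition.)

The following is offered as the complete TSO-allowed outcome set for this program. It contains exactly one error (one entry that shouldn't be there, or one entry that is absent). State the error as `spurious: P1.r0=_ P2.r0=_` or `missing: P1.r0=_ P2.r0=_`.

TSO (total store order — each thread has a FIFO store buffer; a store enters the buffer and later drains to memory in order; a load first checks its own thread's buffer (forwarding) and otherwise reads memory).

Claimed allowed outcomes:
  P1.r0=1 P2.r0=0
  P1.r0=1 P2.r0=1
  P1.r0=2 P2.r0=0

missing: P1.r0=2 P2.r0=1

outcome vector order: (P1.r0,P2.r0)
[TSO] allowed = {1/0 1/1 2/0 2/1}
TSO∖claimed = {2/1}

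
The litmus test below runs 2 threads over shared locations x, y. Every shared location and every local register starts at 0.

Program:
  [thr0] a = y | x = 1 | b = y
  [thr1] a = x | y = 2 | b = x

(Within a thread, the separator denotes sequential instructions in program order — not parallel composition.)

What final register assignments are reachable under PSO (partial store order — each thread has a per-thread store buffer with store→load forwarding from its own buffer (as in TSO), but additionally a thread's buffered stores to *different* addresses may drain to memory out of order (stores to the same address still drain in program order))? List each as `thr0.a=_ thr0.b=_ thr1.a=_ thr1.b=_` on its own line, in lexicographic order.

thr0.a=0 thr0.b=0 thr1.a=0 thr1.b=0
thr0.a=0 thr0.b=0 thr1.a=0 thr1.b=1
thr0.a=0 thr0.b=0 thr1.a=1 thr1.b=1
thr0.a=0 thr0.b=2 thr1.a=0 thr1.b=0
thr0.a=0 thr0.b=2 thr1.a=0 thr1.b=1
thr0.a=0 thr0.b=2 thr1.a=1 thr1.b=1
thr0.a=2 thr0.b=2 thr1.a=0 thr1.b=0
thr0.a=2 thr0.b=2 thr1.a=0 thr1.b=1

outcome vector order: (thr0.a,thr0.b,thr1.a,thr1.b)
|PSO outcomes| = 8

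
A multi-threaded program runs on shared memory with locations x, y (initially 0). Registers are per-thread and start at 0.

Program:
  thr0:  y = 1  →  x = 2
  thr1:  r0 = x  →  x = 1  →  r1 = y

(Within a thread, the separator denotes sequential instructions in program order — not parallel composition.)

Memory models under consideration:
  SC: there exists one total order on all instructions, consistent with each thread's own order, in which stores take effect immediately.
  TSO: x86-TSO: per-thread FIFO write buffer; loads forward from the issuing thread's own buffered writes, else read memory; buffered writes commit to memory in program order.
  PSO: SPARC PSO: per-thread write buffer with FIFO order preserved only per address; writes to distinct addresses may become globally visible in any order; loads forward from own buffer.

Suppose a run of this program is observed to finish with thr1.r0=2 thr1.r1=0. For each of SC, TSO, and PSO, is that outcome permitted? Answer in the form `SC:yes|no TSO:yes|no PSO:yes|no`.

outcome vector order: (thr1.r0,thr1.r1)
SC (3): 0/0 0/1 2/1
TSO (3): 0/0 0/1 2/1
PSO (4): 0/0 0/1 2/0 2/1
target 2/0 ∈ {PSO}

SC:no TSO:no PSO:yes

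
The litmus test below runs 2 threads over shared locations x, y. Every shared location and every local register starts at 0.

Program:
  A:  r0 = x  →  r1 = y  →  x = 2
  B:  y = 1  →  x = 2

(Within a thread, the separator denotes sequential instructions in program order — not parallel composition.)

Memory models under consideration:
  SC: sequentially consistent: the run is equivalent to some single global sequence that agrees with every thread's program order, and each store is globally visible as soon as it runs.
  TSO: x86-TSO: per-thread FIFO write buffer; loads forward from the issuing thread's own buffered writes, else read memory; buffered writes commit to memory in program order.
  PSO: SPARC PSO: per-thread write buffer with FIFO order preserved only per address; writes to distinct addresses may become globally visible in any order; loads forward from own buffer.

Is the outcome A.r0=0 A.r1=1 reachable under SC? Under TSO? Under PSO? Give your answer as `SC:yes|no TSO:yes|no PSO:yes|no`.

SC:yes TSO:yes PSO:yes

outcome vector order: (A.r0,A.r1)
under SC → 0/0, 0/1, 2/1
under TSO → 0/0, 0/1, 2/1
under PSO → 0/0, 0/1, 2/0, 2/1
target 0/1 ∈ {SC,TSO,PSO}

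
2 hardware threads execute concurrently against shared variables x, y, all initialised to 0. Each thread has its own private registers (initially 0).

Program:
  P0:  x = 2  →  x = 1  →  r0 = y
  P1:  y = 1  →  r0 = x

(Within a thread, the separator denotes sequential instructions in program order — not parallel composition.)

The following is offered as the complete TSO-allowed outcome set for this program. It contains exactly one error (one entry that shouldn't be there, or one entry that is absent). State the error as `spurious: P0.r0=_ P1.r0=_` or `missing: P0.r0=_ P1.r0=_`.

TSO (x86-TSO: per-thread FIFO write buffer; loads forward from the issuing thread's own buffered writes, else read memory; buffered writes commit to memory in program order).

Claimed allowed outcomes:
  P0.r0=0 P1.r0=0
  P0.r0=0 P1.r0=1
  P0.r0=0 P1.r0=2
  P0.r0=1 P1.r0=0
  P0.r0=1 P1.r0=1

outcome vector order: (P0.r0,P1.r0)
TSO (6): 0/0, 0/1, 0/2, 1/0, 1/1, 1/2
TSO∖claimed = {1/2}

missing: P0.r0=1 P1.r0=2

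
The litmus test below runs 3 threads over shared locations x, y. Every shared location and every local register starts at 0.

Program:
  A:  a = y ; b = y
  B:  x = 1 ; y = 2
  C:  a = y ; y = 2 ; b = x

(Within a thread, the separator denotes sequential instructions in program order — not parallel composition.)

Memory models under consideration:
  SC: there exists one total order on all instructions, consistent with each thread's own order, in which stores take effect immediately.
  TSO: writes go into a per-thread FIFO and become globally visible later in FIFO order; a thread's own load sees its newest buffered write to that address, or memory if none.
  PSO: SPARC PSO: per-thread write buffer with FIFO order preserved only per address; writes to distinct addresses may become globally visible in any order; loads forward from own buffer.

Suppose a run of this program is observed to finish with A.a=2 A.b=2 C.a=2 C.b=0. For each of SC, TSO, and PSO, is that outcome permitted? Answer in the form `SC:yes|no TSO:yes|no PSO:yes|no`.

SC:no TSO:no PSO:yes

outcome vector order: (A.a,A.b,C.a,C.b)
SC (9): 0/0/0/0, 0/0/0/1, 0/0/2/1, 0/2/0/0, 0/2/0/1, 0/2/2/1, 2/2/0/0, 2/2/0/1, 2/2/2/1
TSO (9): 0/0/0/0, 0/0/0/1, 0/0/2/1, 0/2/0/0, 0/2/0/1, 0/2/2/1, 2/2/0/0, 2/2/0/1, 2/2/2/1
PSO (12): 0/0/0/0, 0/0/0/1, 0/0/2/0, 0/0/2/1, 0/2/0/0, 0/2/0/1, 0/2/2/0, 0/2/2/1, 2/2/0/0, 2/2/0/1, 2/2/2/0, 2/2/2/1
target 2/2/2/0 ∈ {PSO}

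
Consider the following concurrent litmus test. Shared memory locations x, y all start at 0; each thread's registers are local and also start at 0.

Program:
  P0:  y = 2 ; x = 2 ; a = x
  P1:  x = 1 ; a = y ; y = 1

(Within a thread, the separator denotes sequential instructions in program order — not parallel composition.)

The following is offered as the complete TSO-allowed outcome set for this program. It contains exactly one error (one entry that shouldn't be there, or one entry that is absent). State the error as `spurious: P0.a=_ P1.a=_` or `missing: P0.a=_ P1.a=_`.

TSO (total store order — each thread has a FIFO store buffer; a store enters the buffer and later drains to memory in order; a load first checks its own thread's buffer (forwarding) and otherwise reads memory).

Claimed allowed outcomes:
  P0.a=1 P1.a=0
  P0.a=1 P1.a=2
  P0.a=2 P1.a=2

outcome vector order: (P0.a,P1.a)
TSO: 4 outcomes — {10; 12; 20; 22}
TSO∖claimed = {20}

missing: P0.a=2 P1.a=0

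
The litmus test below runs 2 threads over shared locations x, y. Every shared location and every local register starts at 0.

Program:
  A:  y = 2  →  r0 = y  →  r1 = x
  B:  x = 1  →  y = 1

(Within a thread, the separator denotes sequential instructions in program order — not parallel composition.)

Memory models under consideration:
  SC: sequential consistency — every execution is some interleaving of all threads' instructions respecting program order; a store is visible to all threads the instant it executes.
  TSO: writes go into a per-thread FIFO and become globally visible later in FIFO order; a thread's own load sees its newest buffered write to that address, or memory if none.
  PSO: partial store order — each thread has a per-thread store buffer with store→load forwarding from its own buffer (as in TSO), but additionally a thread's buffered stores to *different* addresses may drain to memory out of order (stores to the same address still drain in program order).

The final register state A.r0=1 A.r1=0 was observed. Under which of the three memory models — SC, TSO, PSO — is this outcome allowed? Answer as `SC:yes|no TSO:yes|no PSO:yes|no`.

outcome vector order: (A.r0,A.r1)
[SC] allowed = {<1 1>, <2 0>, <2 1>}
[TSO] allowed = {<1 1>, <2 0>, <2 1>}
[PSO] allowed = {<1 0>, <1 1>, <2 0>, <2 1>}
target <1 0> ∈ {PSO}

SC:no TSO:no PSO:yes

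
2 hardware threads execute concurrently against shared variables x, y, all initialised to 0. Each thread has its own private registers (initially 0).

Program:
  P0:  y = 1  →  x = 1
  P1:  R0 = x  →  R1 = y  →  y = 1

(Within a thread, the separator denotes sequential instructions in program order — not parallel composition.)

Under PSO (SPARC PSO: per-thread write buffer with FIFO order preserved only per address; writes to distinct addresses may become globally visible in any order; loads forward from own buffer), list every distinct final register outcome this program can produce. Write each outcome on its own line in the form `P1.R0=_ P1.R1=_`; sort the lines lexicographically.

outcome vector order: (P1.R0,P1.R1)
|PSO outcomes| = 4

P1.R0=0 P1.R1=0
P1.R0=0 P1.R1=1
P1.R0=1 P1.R1=0
P1.R0=1 P1.R1=1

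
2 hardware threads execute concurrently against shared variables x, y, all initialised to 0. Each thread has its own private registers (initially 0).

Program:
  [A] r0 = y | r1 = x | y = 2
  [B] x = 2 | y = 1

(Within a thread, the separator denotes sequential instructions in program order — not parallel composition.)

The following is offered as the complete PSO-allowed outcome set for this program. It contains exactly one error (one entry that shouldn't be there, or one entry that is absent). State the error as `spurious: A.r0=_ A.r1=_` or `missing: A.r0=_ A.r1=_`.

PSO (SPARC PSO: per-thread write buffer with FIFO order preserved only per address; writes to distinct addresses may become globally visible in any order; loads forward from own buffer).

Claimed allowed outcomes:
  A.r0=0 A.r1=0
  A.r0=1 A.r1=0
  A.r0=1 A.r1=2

missing: A.r0=0 A.r1=2

outcome vector order: (A.r0,A.r1)
under PSO → (0,0); (0,2); (1,0); (1,2)
PSO∖claimed = {(0,2)}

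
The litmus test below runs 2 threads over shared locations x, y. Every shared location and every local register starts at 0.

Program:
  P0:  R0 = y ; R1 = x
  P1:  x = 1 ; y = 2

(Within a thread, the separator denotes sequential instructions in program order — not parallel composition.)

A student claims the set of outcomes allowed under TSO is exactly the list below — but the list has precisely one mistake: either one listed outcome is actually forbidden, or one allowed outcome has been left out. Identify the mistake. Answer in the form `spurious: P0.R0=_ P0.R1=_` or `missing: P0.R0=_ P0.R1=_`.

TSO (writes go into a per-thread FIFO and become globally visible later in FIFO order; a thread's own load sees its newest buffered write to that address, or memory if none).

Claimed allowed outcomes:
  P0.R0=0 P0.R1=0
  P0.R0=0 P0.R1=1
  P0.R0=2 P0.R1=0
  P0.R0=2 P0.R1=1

spurious: P0.R0=2 P0.R1=0

outcome vector order: (P0.R0,P0.R1)
TSO (3): <0 0>, <0 1>, <2 1>
claimed∖TSO = {<2 0>}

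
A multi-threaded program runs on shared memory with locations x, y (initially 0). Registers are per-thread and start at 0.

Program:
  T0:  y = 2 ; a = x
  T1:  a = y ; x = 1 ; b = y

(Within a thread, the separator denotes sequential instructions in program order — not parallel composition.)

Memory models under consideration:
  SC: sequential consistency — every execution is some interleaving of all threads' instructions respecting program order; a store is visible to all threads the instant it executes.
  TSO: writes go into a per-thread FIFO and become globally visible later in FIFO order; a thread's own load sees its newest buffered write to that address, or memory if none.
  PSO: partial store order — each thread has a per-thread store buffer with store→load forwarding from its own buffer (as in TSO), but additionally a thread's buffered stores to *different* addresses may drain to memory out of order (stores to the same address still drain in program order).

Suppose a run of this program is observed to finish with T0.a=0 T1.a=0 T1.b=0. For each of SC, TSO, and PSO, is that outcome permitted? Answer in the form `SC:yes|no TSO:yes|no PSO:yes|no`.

outcome vector order: (T0.a,T1.a,T1.b)
SC: 5 outcomes — {(0,0,2), (0,2,2), (1,0,0), (1,0,2), (1,2,2)}
TSO: 6 outcomes — {(0,0,0), (0,0,2), (0,2,2), (1,0,0), (1,0,2), (1,2,2)}
PSO: 6 outcomes — {(0,0,0), (0,0,2), (0,2,2), (1,0,0), (1,0,2), (1,2,2)}
target (0,0,0) ∈ {TSO,PSO}

SC:no TSO:yes PSO:yes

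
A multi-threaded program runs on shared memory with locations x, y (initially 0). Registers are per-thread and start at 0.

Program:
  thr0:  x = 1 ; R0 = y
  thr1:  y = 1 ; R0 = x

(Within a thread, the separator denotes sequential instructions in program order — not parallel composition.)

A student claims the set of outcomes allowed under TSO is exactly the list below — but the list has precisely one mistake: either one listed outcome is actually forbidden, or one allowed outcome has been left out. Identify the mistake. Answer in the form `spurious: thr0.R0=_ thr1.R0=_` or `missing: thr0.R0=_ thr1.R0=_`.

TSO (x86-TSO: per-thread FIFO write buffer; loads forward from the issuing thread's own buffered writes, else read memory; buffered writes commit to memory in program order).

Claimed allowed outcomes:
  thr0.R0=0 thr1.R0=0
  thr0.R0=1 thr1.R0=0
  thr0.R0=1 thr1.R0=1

missing: thr0.R0=0 thr1.R0=1

outcome vector order: (thr0.R0,thr1.R0)
TSO: 4 outcomes — {<0 0>, <0 1>, <1 0>, <1 1>}
TSO∖claimed = {<0 1>}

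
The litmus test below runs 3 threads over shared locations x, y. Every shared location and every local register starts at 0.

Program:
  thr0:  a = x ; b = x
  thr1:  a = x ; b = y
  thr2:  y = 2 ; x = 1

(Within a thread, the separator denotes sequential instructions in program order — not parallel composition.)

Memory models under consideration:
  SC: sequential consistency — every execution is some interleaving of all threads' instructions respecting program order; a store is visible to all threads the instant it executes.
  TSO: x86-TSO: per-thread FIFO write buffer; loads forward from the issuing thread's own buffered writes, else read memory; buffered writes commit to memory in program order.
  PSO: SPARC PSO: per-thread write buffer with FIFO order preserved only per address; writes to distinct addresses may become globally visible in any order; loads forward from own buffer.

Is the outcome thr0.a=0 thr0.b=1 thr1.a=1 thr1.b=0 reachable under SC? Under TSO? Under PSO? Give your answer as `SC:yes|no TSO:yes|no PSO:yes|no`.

outcome vector order: (thr0.a,thr0.b,thr1.a,thr1.b)
[SC] allowed = {0/0/0/0 0/0/0/2 0/0/1/2 0/1/0/0 0/1/0/2 0/1/1/2 1/1/0/0 1/1/0/2 1/1/1/2}
[TSO] allowed = {0/0/0/0 0/0/0/2 0/0/1/2 0/1/0/0 0/1/0/2 0/1/1/2 1/1/0/0 1/1/0/2 1/1/1/2}
[PSO] allowed = {0/0/0/0 0/0/0/2 0/0/1/0 0/0/1/2 0/1/0/0 0/1/0/2 0/1/1/0 0/1/1/2 1/1/0/0 1/1/0/2 1/1/1/0 1/1/1/2}
target 0/1/1/0 ∈ {PSO}

SC:no TSO:no PSO:yes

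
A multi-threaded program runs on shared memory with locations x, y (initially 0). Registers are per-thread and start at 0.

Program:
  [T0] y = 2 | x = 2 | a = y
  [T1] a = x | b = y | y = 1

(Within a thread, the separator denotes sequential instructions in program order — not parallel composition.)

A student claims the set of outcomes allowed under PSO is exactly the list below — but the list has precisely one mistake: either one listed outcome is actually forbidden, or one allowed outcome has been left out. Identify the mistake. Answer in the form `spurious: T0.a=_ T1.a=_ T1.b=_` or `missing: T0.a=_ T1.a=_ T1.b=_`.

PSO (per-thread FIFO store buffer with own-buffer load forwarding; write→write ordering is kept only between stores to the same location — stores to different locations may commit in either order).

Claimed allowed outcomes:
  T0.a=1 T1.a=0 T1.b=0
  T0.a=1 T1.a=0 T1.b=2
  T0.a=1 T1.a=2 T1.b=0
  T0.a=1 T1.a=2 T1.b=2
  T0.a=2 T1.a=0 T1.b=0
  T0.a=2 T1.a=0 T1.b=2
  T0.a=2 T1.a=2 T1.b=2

missing: T0.a=2 T1.a=2 T1.b=0

outcome vector order: (T0.a,T1.a,T1.b)
[PSO] allowed = {1/0/0 1/0/2 1/2/0 1/2/2 2/0/0 2/0/2 2/2/0 2/2/2}
PSO∖claimed = {2/2/0}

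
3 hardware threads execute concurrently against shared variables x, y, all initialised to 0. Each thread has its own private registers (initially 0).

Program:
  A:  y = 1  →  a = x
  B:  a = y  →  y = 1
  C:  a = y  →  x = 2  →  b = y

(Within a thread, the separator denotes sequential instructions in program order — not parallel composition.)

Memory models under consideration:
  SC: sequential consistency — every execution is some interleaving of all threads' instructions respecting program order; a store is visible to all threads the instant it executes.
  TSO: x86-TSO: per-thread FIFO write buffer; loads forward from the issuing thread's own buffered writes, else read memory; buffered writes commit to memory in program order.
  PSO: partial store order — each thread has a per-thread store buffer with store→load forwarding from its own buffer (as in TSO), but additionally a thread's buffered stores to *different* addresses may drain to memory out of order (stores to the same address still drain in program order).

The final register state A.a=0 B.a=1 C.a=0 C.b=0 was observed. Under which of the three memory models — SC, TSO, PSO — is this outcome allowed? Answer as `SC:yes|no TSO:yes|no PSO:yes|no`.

SC:no TSO:yes PSO:yes

outcome vector order: (A.a,B.a,C.a,C.b)
under SC → (0,0,0,1), (0,0,1,1), (0,1,0,1), (0,1,1,1), (2,0,0,0), (2,0,0,1), (2,0,1,1), (2,1,0,0), (2,1,0,1), (2,1,1,1)
under TSO → (0,0,0,0), (0,0,0,1), (0,0,1,1), (0,1,0,0), (0,1,0,1), (0,1,1,1), (2,0,0,0), (2,0,0,1), (2,0,1,1), (2,1,0,0), (2,1,0,1), (2,1,1,1)
under PSO → (0,0,0,0), (0,0,0,1), (0,0,1,1), (0,1,0,0), (0,1,0,1), (0,1,1,1), (2,0,0,0), (2,0,0,1), (2,0,1,1), (2,1,0,0), (2,1,0,1), (2,1,1,1)
target (0,1,0,0) ∈ {TSO,PSO}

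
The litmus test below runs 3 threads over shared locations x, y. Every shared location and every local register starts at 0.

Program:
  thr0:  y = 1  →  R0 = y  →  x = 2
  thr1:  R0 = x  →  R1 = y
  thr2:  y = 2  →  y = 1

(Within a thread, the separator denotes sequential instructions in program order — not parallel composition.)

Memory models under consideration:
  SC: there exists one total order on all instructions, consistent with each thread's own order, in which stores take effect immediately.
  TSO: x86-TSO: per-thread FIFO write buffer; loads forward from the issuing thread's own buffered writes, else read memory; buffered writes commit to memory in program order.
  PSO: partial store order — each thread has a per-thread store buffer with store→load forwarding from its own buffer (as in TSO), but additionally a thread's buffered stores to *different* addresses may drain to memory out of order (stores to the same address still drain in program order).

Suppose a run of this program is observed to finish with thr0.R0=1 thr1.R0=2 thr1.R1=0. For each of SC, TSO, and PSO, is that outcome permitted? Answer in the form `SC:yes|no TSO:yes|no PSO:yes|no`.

SC:no TSO:no PSO:yes

outcome vector order: (thr0.R0,thr1.R0,thr1.R1)
under SC → 100, 101, 102, 121, 122, 200, 201, 202, 221, 222
under TSO → 100, 101, 102, 121, 122, 200, 201, 202, 221, 222
under PSO → 100, 101, 102, 120, 121, 122, 200, 201, 202, 221, 222
target 120 ∈ {PSO}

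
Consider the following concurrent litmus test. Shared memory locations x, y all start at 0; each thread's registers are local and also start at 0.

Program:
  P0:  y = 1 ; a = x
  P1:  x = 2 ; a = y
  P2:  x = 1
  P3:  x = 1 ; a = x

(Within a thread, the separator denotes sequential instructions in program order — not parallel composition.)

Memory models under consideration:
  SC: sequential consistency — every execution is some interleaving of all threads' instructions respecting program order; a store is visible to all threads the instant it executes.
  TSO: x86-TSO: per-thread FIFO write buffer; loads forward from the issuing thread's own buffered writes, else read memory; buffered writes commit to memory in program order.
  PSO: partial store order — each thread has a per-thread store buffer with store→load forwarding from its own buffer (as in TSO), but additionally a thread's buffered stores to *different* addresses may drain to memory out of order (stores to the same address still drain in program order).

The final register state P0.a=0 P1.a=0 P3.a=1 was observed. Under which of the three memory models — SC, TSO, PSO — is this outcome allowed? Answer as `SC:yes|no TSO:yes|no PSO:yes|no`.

outcome vector order: (P0.a,P1.a,P3.a)
SC (10): 0/1/1; 0/1/2; 1/0/1; 1/0/2; 1/1/1; 1/1/2; 2/0/1; 2/0/2; 2/1/1; 2/1/2
TSO (12): 0/0/1; 0/0/2; 0/1/1; 0/1/2; 1/0/1; 1/0/2; 1/1/1; 1/1/2; 2/0/1; 2/0/2; 2/1/1; 2/1/2
PSO (12): 0/0/1; 0/0/2; 0/1/1; 0/1/2; 1/0/1; 1/0/2; 1/1/1; 1/1/2; 2/0/1; 2/0/2; 2/1/1; 2/1/2
target 0/0/1 ∈ {TSO,PSO}

SC:no TSO:yes PSO:yes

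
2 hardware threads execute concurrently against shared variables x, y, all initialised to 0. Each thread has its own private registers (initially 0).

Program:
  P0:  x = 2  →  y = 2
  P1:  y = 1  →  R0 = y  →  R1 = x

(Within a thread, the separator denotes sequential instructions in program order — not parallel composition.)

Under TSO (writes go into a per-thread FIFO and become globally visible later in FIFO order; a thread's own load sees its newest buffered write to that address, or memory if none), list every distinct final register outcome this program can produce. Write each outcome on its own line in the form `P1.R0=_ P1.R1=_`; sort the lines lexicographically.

outcome vector order: (P1.R0,P1.R1)
|TSO outcomes| = 3

P1.R0=1 P1.R1=0
P1.R0=1 P1.R1=2
P1.R0=2 P1.R1=2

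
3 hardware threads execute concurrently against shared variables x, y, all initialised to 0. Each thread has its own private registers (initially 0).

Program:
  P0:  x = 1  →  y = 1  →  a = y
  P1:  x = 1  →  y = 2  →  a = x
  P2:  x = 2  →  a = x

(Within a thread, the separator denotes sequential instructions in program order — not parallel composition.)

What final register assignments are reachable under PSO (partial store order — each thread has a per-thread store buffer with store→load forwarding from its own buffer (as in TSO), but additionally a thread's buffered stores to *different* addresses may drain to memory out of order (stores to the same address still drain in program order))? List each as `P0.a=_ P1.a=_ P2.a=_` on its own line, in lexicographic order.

outcome vector order: (P0.a,P1.a,P2.a)
|PSO outcomes| = 8

P0.a=1 P1.a=1 P2.a=1
P0.a=1 P1.a=1 P2.a=2
P0.a=1 P1.a=2 P2.a=1
P0.a=1 P1.a=2 P2.a=2
P0.a=2 P1.a=1 P2.a=1
P0.a=2 P1.a=1 P2.a=2
P0.a=2 P1.a=2 P2.a=1
P0.a=2 P1.a=2 P2.a=2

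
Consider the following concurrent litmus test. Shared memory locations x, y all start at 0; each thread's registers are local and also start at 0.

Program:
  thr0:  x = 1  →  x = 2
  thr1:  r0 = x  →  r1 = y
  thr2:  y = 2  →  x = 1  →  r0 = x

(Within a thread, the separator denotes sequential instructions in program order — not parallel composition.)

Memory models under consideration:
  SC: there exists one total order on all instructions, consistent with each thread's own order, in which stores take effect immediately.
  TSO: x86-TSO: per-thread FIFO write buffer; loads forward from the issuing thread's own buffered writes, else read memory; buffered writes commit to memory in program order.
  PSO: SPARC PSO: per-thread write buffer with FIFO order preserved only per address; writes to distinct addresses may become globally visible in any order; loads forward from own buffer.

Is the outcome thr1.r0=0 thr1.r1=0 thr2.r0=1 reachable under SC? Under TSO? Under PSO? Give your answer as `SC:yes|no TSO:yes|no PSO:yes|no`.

SC:yes TSO:yes PSO:yes

outcome vector order: (thr1.r0,thr1.r1,thr2.r0)
SC: 11 outcomes — {001 002 021 022 101 102 121 122 201 221 222}
TSO: 11 outcomes — {001 002 021 022 101 102 121 122 201 221 222}
PSO: 12 outcomes — {001 002 021 022 101 102 121 122 201 202 221 222}
target 001 ∈ {SC,TSO,PSO}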